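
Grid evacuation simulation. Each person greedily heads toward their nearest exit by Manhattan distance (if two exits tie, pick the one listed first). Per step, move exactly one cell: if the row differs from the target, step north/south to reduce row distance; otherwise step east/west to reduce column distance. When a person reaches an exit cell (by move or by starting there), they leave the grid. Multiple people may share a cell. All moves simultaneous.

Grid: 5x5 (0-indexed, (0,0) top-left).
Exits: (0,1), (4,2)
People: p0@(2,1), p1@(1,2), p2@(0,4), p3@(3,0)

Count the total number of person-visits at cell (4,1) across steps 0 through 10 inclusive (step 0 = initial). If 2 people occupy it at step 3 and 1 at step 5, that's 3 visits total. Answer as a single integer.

Step 0: p0@(2,1) p1@(1,2) p2@(0,4) p3@(3,0) -> at (4,1): 0 [-], cum=0
Step 1: p0@(1,1) p1@(0,2) p2@(0,3) p3@(4,0) -> at (4,1): 0 [-], cum=0
Step 2: p0@ESC p1@ESC p2@(0,2) p3@(4,1) -> at (4,1): 1 [p3], cum=1
Step 3: p0@ESC p1@ESC p2@ESC p3@ESC -> at (4,1): 0 [-], cum=1
Total visits = 1

Answer: 1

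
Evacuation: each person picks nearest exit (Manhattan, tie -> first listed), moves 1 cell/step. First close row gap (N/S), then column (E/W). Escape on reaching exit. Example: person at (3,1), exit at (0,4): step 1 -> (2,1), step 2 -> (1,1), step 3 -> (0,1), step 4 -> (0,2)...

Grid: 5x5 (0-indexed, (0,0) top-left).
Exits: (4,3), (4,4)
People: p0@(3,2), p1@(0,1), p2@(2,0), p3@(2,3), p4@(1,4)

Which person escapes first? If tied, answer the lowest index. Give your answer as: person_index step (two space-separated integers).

Answer: 0 2

Derivation:
Step 1: p0:(3,2)->(4,2) | p1:(0,1)->(1,1) | p2:(2,0)->(3,0) | p3:(2,3)->(3,3) | p4:(1,4)->(2,4)
Step 2: p0:(4,2)->(4,3)->EXIT | p1:(1,1)->(2,1) | p2:(3,0)->(4,0) | p3:(3,3)->(4,3)->EXIT | p4:(2,4)->(3,4)
Step 3: p0:escaped | p1:(2,1)->(3,1) | p2:(4,0)->(4,1) | p3:escaped | p4:(3,4)->(4,4)->EXIT
Step 4: p0:escaped | p1:(3,1)->(4,1) | p2:(4,1)->(4,2) | p3:escaped | p4:escaped
Step 5: p0:escaped | p1:(4,1)->(4,2) | p2:(4,2)->(4,3)->EXIT | p3:escaped | p4:escaped
Step 6: p0:escaped | p1:(4,2)->(4,3)->EXIT | p2:escaped | p3:escaped | p4:escaped
Exit steps: [2, 6, 5, 2, 3]
First to escape: p0 at step 2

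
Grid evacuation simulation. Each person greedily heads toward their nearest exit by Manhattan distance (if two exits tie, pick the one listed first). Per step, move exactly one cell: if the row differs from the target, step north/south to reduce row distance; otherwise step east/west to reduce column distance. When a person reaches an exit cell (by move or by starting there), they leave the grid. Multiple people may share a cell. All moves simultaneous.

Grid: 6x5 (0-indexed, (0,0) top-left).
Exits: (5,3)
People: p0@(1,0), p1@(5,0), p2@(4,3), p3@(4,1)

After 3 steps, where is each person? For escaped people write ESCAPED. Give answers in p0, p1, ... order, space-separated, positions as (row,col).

Step 1: p0:(1,0)->(2,0) | p1:(5,0)->(5,1) | p2:(4,3)->(5,3)->EXIT | p3:(4,1)->(5,1)
Step 2: p0:(2,0)->(3,0) | p1:(5,1)->(5,2) | p2:escaped | p3:(5,1)->(5,2)
Step 3: p0:(3,0)->(4,0) | p1:(5,2)->(5,3)->EXIT | p2:escaped | p3:(5,2)->(5,3)->EXIT

(4,0) ESCAPED ESCAPED ESCAPED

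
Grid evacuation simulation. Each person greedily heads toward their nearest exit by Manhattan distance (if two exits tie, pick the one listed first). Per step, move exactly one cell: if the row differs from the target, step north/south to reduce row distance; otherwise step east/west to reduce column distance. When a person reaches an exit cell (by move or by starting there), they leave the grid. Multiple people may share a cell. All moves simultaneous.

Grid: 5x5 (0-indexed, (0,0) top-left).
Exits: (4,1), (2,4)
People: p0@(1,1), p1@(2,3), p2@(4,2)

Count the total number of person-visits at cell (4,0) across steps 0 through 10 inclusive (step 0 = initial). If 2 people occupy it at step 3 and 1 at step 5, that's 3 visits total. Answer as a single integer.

Step 0: p0@(1,1) p1@(2,3) p2@(4,2) -> at (4,0): 0 [-], cum=0
Step 1: p0@(2,1) p1@ESC p2@ESC -> at (4,0): 0 [-], cum=0
Step 2: p0@(3,1) p1@ESC p2@ESC -> at (4,0): 0 [-], cum=0
Step 3: p0@ESC p1@ESC p2@ESC -> at (4,0): 0 [-], cum=0
Total visits = 0

Answer: 0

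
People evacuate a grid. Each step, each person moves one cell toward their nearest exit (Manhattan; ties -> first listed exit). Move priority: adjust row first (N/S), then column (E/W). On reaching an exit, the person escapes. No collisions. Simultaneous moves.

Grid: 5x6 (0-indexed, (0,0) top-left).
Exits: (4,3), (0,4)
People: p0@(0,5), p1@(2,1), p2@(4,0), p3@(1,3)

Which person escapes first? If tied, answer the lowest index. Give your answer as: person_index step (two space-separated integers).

Step 1: p0:(0,5)->(0,4)->EXIT | p1:(2,1)->(3,1) | p2:(4,0)->(4,1) | p3:(1,3)->(0,3)
Step 2: p0:escaped | p1:(3,1)->(4,1) | p2:(4,1)->(4,2) | p3:(0,3)->(0,4)->EXIT
Step 3: p0:escaped | p1:(4,1)->(4,2) | p2:(4,2)->(4,3)->EXIT | p3:escaped
Step 4: p0:escaped | p1:(4,2)->(4,3)->EXIT | p2:escaped | p3:escaped
Exit steps: [1, 4, 3, 2]
First to escape: p0 at step 1

Answer: 0 1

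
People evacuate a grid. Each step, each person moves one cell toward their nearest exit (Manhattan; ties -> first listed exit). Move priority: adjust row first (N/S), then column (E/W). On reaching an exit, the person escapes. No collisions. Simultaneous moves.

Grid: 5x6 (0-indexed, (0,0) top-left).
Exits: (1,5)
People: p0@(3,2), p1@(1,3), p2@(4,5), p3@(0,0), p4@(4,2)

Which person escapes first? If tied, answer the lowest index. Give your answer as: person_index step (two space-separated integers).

Step 1: p0:(3,2)->(2,2) | p1:(1,3)->(1,4) | p2:(4,5)->(3,5) | p3:(0,0)->(1,0) | p4:(4,2)->(3,2)
Step 2: p0:(2,2)->(1,2) | p1:(1,4)->(1,5)->EXIT | p2:(3,5)->(2,5) | p3:(1,0)->(1,1) | p4:(3,2)->(2,2)
Step 3: p0:(1,2)->(1,3) | p1:escaped | p2:(2,5)->(1,5)->EXIT | p3:(1,1)->(1,2) | p4:(2,2)->(1,2)
Step 4: p0:(1,3)->(1,4) | p1:escaped | p2:escaped | p3:(1,2)->(1,3) | p4:(1,2)->(1,3)
Step 5: p0:(1,4)->(1,5)->EXIT | p1:escaped | p2:escaped | p3:(1,3)->(1,4) | p4:(1,3)->(1,4)
Step 6: p0:escaped | p1:escaped | p2:escaped | p3:(1,4)->(1,5)->EXIT | p4:(1,4)->(1,5)->EXIT
Exit steps: [5, 2, 3, 6, 6]
First to escape: p1 at step 2

Answer: 1 2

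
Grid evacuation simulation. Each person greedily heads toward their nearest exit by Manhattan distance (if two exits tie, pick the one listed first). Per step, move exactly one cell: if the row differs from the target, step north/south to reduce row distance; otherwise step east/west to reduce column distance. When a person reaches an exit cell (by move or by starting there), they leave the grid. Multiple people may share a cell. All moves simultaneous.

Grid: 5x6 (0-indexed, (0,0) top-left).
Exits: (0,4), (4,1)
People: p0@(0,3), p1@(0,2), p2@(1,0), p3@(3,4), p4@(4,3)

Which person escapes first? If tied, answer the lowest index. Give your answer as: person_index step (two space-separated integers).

Answer: 0 1

Derivation:
Step 1: p0:(0,3)->(0,4)->EXIT | p1:(0,2)->(0,3) | p2:(1,0)->(2,0) | p3:(3,4)->(2,4) | p4:(4,3)->(4,2)
Step 2: p0:escaped | p1:(0,3)->(0,4)->EXIT | p2:(2,0)->(3,0) | p3:(2,4)->(1,4) | p4:(4,2)->(4,1)->EXIT
Step 3: p0:escaped | p1:escaped | p2:(3,0)->(4,0) | p3:(1,4)->(0,4)->EXIT | p4:escaped
Step 4: p0:escaped | p1:escaped | p2:(4,0)->(4,1)->EXIT | p3:escaped | p4:escaped
Exit steps: [1, 2, 4, 3, 2]
First to escape: p0 at step 1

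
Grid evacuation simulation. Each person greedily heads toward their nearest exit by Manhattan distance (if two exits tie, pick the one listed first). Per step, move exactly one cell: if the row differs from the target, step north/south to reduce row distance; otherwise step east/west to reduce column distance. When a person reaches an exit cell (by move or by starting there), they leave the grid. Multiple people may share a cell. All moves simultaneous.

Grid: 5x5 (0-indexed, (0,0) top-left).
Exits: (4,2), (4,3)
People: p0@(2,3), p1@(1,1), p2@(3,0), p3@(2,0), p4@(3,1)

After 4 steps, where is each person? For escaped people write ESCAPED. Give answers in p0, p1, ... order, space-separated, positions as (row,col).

Step 1: p0:(2,3)->(3,3) | p1:(1,1)->(2,1) | p2:(3,0)->(4,0) | p3:(2,0)->(3,0) | p4:(3,1)->(4,1)
Step 2: p0:(3,3)->(4,3)->EXIT | p1:(2,1)->(3,1) | p2:(4,0)->(4,1) | p3:(3,0)->(4,0) | p4:(4,1)->(4,2)->EXIT
Step 3: p0:escaped | p1:(3,1)->(4,1) | p2:(4,1)->(4,2)->EXIT | p3:(4,0)->(4,1) | p4:escaped
Step 4: p0:escaped | p1:(4,1)->(4,2)->EXIT | p2:escaped | p3:(4,1)->(4,2)->EXIT | p4:escaped

ESCAPED ESCAPED ESCAPED ESCAPED ESCAPED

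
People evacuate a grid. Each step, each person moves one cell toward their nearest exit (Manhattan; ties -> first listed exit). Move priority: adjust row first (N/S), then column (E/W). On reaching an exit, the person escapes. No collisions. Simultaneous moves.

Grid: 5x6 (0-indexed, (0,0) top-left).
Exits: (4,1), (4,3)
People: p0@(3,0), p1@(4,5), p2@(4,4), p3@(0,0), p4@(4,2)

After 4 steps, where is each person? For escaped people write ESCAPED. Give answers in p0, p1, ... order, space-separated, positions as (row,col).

Step 1: p0:(3,0)->(4,0) | p1:(4,5)->(4,4) | p2:(4,4)->(4,3)->EXIT | p3:(0,0)->(1,0) | p4:(4,2)->(4,1)->EXIT
Step 2: p0:(4,0)->(4,1)->EXIT | p1:(4,4)->(4,3)->EXIT | p2:escaped | p3:(1,0)->(2,0) | p4:escaped
Step 3: p0:escaped | p1:escaped | p2:escaped | p3:(2,0)->(3,0) | p4:escaped
Step 4: p0:escaped | p1:escaped | p2:escaped | p3:(3,0)->(4,0) | p4:escaped

ESCAPED ESCAPED ESCAPED (4,0) ESCAPED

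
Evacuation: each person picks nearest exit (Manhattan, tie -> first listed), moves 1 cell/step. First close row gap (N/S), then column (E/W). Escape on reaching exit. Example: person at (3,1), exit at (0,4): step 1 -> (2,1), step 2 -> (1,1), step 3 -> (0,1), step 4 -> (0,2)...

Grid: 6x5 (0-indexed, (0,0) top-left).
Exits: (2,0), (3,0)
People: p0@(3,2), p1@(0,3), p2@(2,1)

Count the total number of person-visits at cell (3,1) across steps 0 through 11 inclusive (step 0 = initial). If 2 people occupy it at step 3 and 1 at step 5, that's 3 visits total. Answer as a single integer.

Step 0: p0@(3,2) p1@(0,3) p2@(2,1) -> at (3,1): 0 [-], cum=0
Step 1: p0@(3,1) p1@(1,3) p2@ESC -> at (3,1): 1 [p0], cum=1
Step 2: p0@ESC p1@(2,3) p2@ESC -> at (3,1): 0 [-], cum=1
Step 3: p0@ESC p1@(2,2) p2@ESC -> at (3,1): 0 [-], cum=1
Step 4: p0@ESC p1@(2,1) p2@ESC -> at (3,1): 0 [-], cum=1
Step 5: p0@ESC p1@ESC p2@ESC -> at (3,1): 0 [-], cum=1
Total visits = 1

Answer: 1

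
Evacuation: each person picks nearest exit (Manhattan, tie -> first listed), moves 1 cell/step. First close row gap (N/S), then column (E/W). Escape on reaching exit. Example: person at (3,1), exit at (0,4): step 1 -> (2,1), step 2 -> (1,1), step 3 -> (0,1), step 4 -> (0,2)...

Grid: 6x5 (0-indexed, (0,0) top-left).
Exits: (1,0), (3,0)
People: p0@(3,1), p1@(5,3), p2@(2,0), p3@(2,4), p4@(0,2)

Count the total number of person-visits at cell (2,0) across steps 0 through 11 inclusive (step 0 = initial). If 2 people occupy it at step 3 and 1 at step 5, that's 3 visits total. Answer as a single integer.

Answer: 1

Derivation:
Step 0: p0@(3,1) p1@(5,3) p2@(2,0) p3@(2,4) p4@(0,2) -> at (2,0): 1 [p2], cum=1
Step 1: p0@ESC p1@(4,3) p2@ESC p3@(1,4) p4@(1,2) -> at (2,0): 0 [-], cum=1
Step 2: p0@ESC p1@(3,3) p2@ESC p3@(1,3) p4@(1,1) -> at (2,0): 0 [-], cum=1
Step 3: p0@ESC p1@(3,2) p2@ESC p3@(1,2) p4@ESC -> at (2,0): 0 [-], cum=1
Step 4: p0@ESC p1@(3,1) p2@ESC p3@(1,1) p4@ESC -> at (2,0): 0 [-], cum=1
Step 5: p0@ESC p1@ESC p2@ESC p3@ESC p4@ESC -> at (2,0): 0 [-], cum=1
Total visits = 1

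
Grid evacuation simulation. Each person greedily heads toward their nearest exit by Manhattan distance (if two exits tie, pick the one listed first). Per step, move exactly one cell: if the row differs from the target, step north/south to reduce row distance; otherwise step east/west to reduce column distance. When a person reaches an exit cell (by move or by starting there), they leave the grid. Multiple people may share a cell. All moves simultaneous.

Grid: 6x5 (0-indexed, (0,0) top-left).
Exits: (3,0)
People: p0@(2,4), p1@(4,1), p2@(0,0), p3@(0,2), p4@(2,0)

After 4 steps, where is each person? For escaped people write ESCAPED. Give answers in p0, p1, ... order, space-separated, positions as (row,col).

Step 1: p0:(2,4)->(3,4) | p1:(4,1)->(3,1) | p2:(0,0)->(1,0) | p3:(0,2)->(1,2) | p4:(2,0)->(3,0)->EXIT
Step 2: p0:(3,4)->(3,3) | p1:(3,1)->(3,0)->EXIT | p2:(1,0)->(2,0) | p3:(1,2)->(2,2) | p4:escaped
Step 3: p0:(3,3)->(3,2) | p1:escaped | p2:(2,0)->(3,0)->EXIT | p3:(2,2)->(3,2) | p4:escaped
Step 4: p0:(3,2)->(3,1) | p1:escaped | p2:escaped | p3:(3,2)->(3,1) | p4:escaped

(3,1) ESCAPED ESCAPED (3,1) ESCAPED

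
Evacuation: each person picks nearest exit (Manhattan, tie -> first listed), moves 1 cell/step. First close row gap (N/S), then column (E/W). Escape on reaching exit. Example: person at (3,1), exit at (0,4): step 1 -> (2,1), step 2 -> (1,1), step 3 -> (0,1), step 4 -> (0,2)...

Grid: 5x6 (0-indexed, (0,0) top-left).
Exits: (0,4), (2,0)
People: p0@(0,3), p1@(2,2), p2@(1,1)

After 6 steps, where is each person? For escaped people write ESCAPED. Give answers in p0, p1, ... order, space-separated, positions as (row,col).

Step 1: p0:(0,3)->(0,4)->EXIT | p1:(2,2)->(2,1) | p2:(1,1)->(2,1)
Step 2: p0:escaped | p1:(2,1)->(2,0)->EXIT | p2:(2,1)->(2,0)->EXIT

ESCAPED ESCAPED ESCAPED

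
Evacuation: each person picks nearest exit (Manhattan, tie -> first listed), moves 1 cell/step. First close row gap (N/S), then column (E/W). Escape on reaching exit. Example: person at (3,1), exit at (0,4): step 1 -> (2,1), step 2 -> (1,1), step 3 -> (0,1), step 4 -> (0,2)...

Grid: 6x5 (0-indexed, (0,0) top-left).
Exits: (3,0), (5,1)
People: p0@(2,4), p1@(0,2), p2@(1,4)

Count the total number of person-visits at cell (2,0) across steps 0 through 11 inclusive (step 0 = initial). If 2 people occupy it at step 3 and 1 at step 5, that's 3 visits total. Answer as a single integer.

Answer: 0

Derivation:
Step 0: p0@(2,4) p1@(0,2) p2@(1,4) -> at (2,0): 0 [-], cum=0
Step 1: p0@(3,4) p1@(1,2) p2@(2,4) -> at (2,0): 0 [-], cum=0
Step 2: p0@(3,3) p1@(2,2) p2@(3,4) -> at (2,0): 0 [-], cum=0
Step 3: p0@(3,2) p1@(3,2) p2@(3,3) -> at (2,0): 0 [-], cum=0
Step 4: p0@(3,1) p1@(3,1) p2@(3,2) -> at (2,0): 0 [-], cum=0
Step 5: p0@ESC p1@ESC p2@(3,1) -> at (2,0): 0 [-], cum=0
Step 6: p0@ESC p1@ESC p2@ESC -> at (2,0): 0 [-], cum=0
Total visits = 0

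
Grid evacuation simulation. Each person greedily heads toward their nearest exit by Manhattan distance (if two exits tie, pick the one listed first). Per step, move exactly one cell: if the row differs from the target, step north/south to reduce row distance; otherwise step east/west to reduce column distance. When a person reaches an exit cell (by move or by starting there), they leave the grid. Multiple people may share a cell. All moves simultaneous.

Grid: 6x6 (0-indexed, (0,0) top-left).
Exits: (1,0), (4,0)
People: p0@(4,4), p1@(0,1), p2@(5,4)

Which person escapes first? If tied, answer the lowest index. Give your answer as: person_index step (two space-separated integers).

Answer: 1 2

Derivation:
Step 1: p0:(4,4)->(4,3) | p1:(0,1)->(1,1) | p2:(5,4)->(4,4)
Step 2: p0:(4,3)->(4,2) | p1:(1,1)->(1,0)->EXIT | p2:(4,4)->(4,3)
Step 3: p0:(4,2)->(4,1) | p1:escaped | p2:(4,3)->(4,2)
Step 4: p0:(4,1)->(4,0)->EXIT | p1:escaped | p2:(4,2)->(4,1)
Step 5: p0:escaped | p1:escaped | p2:(4,1)->(4,0)->EXIT
Exit steps: [4, 2, 5]
First to escape: p1 at step 2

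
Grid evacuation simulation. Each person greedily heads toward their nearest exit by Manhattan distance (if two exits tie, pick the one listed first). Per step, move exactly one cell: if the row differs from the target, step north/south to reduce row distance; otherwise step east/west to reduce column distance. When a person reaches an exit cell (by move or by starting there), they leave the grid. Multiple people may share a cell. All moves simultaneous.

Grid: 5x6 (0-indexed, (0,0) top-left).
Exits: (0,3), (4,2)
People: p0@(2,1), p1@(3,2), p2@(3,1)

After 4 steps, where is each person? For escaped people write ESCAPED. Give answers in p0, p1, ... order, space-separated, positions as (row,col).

Step 1: p0:(2,1)->(3,1) | p1:(3,2)->(4,2)->EXIT | p2:(3,1)->(4,1)
Step 2: p0:(3,1)->(4,1) | p1:escaped | p2:(4,1)->(4,2)->EXIT
Step 3: p0:(4,1)->(4,2)->EXIT | p1:escaped | p2:escaped

ESCAPED ESCAPED ESCAPED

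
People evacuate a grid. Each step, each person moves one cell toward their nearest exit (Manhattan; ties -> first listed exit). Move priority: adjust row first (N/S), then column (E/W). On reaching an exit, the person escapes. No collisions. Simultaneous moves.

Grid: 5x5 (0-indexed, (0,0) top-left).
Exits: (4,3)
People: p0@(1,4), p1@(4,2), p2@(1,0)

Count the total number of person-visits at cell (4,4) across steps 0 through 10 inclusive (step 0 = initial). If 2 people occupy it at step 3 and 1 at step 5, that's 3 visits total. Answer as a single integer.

Step 0: p0@(1,4) p1@(4,2) p2@(1,0) -> at (4,4): 0 [-], cum=0
Step 1: p0@(2,4) p1@ESC p2@(2,0) -> at (4,4): 0 [-], cum=0
Step 2: p0@(3,4) p1@ESC p2@(3,0) -> at (4,4): 0 [-], cum=0
Step 3: p0@(4,4) p1@ESC p2@(4,0) -> at (4,4): 1 [p0], cum=1
Step 4: p0@ESC p1@ESC p2@(4,1) -> at (4,4): 0 [-], cum=1
Step 5: p0@ESC p1@ESC p2@(4,2) -> at (4,4): 0 [-], cum=1
Step 6: p0@ESC p1@ESC p2@ESC -> at (4,4): 0 [-], cum=1
Total visits = 1

Answer: 1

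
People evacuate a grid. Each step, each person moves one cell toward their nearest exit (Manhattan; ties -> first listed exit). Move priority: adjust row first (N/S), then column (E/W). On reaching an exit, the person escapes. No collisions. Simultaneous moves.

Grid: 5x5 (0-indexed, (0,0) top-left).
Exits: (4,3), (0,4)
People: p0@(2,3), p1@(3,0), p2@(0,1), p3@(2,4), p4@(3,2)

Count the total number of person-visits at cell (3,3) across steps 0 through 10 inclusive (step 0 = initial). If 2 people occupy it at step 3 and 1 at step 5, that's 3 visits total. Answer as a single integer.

Answer: 1

Derivation:
Step 0: p0@(2,3) p1@(3,0) p2@(0,1) p3@(2,4) p4@(3,2) -> at (3,3): 0 [-], cum=0
Step 1: p0@(3,3) p1@(4,0) p2@(0,2) p3@(1,4) p4@(4,2) -> at (3,3): 1 [p0], cum=1
Step 2: p0@ESC p1@(4,1) p2@(0,3) p3@ESC p4@ESC -> at (3,3): 0 [-], cum=1
Step 3: p0@ESC p1@(4,2) p2@ESC p3@ESC p4@ESC -> at (3,3): 0 [-], cum=1
Step 4: p0@ESC p1@ESC p2@ESC p3@ESC p4@ESC -> at (3,3): 0 [-], cum=1
Total visits = 1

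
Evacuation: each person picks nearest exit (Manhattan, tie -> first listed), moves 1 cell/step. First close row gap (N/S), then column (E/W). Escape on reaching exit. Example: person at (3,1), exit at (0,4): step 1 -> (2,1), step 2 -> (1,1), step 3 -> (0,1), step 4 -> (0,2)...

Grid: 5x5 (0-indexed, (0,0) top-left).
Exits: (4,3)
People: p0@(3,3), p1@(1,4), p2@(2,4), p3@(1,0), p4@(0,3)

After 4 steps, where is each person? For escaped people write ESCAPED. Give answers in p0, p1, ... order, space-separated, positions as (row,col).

Step 1: p0:(3,3)->(4,3)->EXIT | p1:(1,4)->(2,4) | p2:(2,4)->(3,4) | p3:(1,0)->(2,0) | p4:(0,3)->(1,3)
Step 2: p0:escaped | p1:(2,4)->(3,4) | p2:(3,4)->(4,4) | p3:(2,0)->(3,0) | p4:(1,3)->(2,3)
Step 3: p0:escaped | p1:(3,4)->(4,4) | p2:(4,4)->(4,3)->EXIT | p3:(3,0)->(4,0) | p4:(2,3)->(3,3)
Step 4: p0:escaped | p1:(4,4)->(4,3)->EXIT | p2:escaped | p3:(4,0)->(4,1) | p4:(3,3)->(4,3)->EXIT

ESCAPED ESCAPED ESCAPED (4,1) ESCAPED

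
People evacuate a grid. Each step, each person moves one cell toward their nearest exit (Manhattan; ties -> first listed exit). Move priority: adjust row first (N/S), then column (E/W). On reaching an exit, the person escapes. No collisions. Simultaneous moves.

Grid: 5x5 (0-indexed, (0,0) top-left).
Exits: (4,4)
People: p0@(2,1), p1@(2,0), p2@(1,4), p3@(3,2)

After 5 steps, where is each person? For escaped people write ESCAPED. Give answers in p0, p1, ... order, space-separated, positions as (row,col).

Step 1: p0:(2,1)->(3,1) | p1:(2,0)->(3,0) | p2:(1,4)->(2,4) | p3:(3,2)->(4,2)
Step 2: p0:(3,1)->(4,1) | p1:(3,0)->(4,0) | p2:(2,4)->(3,4) | p3:(4,2)->(4,3)
Step 3: p0:(4,1)->(4,2) | p1:(4,0)->(4,1) | p2:(3,4)->(4,4)->EXIT | p3:(4,3)->(4,4)->EXIT
Step 4: p0:(4,2)->(4,3) | p1:(4,1)->(4,2) | p2:escaped | p3:escaped
Step 5: p0:(4,3)->(4,4)->EXIT | p1:(4,2)->(4,3) | p2:escaped | p3:escaped

ESCAPED (4,3) ESCAPED ESCAPED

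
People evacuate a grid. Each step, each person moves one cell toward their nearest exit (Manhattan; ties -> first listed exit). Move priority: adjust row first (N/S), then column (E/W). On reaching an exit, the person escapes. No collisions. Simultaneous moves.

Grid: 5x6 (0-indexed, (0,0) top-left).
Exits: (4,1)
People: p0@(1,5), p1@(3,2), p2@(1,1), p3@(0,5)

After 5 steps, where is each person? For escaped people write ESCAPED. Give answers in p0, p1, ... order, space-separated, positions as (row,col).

Step 1: p0:(1,5)->(2,5) | p1:(3,2)->(4,2) | p2:(1,1)->(2,1) | p3:(0,5)->(1,5)
Step 2: p0:(2,5)->(3,5) | p1:(4,2)->(4,1)->EXIT | p2:(2,1)->(3,1) | p3:(1,5)->(2,5)
Step 3: p0:(3,5)->(4,5) | p1:escaped | p2:(3,1)->(4,1)->EXIT | p3:(2,5)->(3,5)
Step 4: p0:(4,5)->(4,4) | p1:escaped | p2:escaped | p3:(3,5)->(4,5)
Step 5: p0:(4,4)->(4,3) | p1:escaped | p2:escaped | p3:(4,5)->(4,4)

(4,3) ESCAPED ESCAPED (4,4)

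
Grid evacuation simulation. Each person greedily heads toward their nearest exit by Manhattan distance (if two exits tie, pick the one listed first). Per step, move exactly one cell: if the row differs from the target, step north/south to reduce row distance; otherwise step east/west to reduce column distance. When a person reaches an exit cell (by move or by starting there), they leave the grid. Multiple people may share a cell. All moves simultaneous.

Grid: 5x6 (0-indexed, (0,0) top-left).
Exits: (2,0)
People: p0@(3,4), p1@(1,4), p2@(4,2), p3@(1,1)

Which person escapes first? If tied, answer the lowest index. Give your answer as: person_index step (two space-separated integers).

Step 1: p0:(3,4)->(2,4) | p1:(1,4)->(2,4) | p2:(4,2)->(3,2) | p3:(1,1)->(2,1)
Step 2: p0:(2,4)->(2,3) | p1:(2,4)->(2,3) | p2:(3,2)->(2,2) | p3:(2,1)->(2,0)->EXIT
Step 3: p0:(2,3)->(2,2) | p1:(2,3)->(2,2) | p2:(2,2)->(2,1) | p3:escaped
Step 4: p0:(2,2)->(2,1) | p1:(2,2)->(2,1) | p2:(2,1)->(2,0)->EXIT | p3:escaped
Step 5: p0:(2,1)->(2,0)->EXIT | p1:(2,1)->(2,0)->EXIT | p2:escaped | p3:escaped
Exit steps: [5, 5, 4, 2]
First to escape: p3 at step 2

Answer: 3 2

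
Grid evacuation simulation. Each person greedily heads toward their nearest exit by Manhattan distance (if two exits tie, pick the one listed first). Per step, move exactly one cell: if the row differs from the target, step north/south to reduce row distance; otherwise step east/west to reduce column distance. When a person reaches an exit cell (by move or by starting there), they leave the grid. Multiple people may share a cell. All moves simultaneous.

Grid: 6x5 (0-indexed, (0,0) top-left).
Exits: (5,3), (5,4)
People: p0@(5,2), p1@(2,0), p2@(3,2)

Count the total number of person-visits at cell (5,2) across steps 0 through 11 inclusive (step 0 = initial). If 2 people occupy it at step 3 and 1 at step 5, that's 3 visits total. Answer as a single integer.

Answer: 3

Derivation:
Step 0: p0@(5,2) p1@(2,0) p2@(3,2) -> at (5,2): 1 [p0], cum=1
Step 1: p0@ESC p1@(3,0) p2@(4,2) -> at (5,2): 0 [-], cum=1
Step 2: p0@ESC p1@(4,0) p2@(5,2) -> at (5,2): 1 [p2], cum=2
Step 3: p0@ESC p1@(5,0) p2@ESC -> at (5,2): 0 [-], cum=2
Step 4: p0@ESC p1@(5,1) p2@ESC -> at (5,2): 0 [-], cum=2
Step 5: p0@ESC p1@(5,2) p2@ESC -> at (5,2): 1 [p1], cum=3
Step 6: p0@ESC p1@ESC p2@ESC -> at (5,2): 0 [-], cum=3
Total visits = 3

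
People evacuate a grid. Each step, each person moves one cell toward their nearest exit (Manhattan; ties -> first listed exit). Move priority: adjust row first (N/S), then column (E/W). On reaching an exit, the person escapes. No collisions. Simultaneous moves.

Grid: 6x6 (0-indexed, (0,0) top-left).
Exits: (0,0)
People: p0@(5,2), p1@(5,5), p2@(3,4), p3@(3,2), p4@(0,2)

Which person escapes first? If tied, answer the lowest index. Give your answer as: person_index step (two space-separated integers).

Answer: 4 2

Derivation:
Step 1: p0:(5,2)->(4,2) | p1:(5,5)->(4,5) | p2:(3,4)->(2,4) | p3:(3,2)->(2,2) | p4:(0,2)->(0,1)
Step 2: p0:(4,2)->(3,2) | p1:(4,5)->(3,5) | p2:(2,4)->(1,4) | p3:(2,2)->(1,2) | p4:(0,1)->(0,0)->EXIT
Step 3: p0:(3,2)->(2,2) | p1:(3,5)->(2,5) | p2:(1,4)->(0,4) | p3:(1,2)->(0,2) | p4:escaped
Step 4: p0:(2,2)->(1,2) | p1:(2,5)->(1,5) | p2:(0,4)->(0,3) | p3:(0,2)->(0,1) | p4:escaped
Step 5: p0:(1,2)->(0,2) | p1:(1,5)->(0,5) | p2:(0,3)->(0,2) | p3:(0,1)->(0,0)->EXIT | p4:escaped
Step 6: p0:(0,2)->(0,1) | p1:(0,5)->(0,4) | p2:(0,2)->(0,1) | p3:escaped | p4:escaped
Step 7: p0:(0,1)->(0,0)->EXIT | p1:(0,4)->(0,3) | p2:(0,1)->(0,0)->EXIT | p3:escaped | p4:escaped
Step 8: p0:escaped | p1:(0,3)->(0,2) | p2:escaped | p3:escaped | p4:escaped
Step 9: p0:escaped | p1:(0,2)->(0,1) | p2:escaped | p3:escaped | p4:escaped
Step 10: p0:escaped | p1:(0,1)->(0,0)->EXIT | p2:escaped | p3:escaped | p4:escaped
Exit steps: [7, 10, 7, 5, 2]
First to escape: p4 at step 2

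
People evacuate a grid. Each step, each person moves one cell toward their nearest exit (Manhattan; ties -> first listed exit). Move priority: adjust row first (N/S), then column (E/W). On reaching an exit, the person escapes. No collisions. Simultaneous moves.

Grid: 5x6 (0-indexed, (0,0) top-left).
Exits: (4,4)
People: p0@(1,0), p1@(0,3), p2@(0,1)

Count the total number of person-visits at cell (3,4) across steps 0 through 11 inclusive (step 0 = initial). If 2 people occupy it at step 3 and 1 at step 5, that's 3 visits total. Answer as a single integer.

Step 0: p0@(1,0) p1@(0,3) p2@(0,1) -> at (3,4): 0 [-], cum=0
Step 1: p0@(2,0) p1@(1,3) p2@(1,1) -> at (3,4): 0 [-], cum=0
Step 2: p0@(3,0) p1@(2,3) p2@(2,1) -> at (3,4): 0 [-], cum=0
Step 3: p0@(4,0) p1@(3,3) p2@(3,1) -> at (3,4): 0 [-], cum=0
Step 4: p0@(4,1) p1@(4,3) p2@(4,1) -> at (3,4): 0 [-], cum=0
Step 5: p0@(4,2) p1@ESC p2@(4,2) -> at (3,4): 0 [-], cum=0
Step 6: p0@(4,3) p1@ESC p2@(4,3) -> at (3,4): 0 [-], cum=0
Step 7: p0@ESC p1@ESC p2@ESC -> at (3,4): 0 [-], cum=0
Total visits = 0

Answer: 0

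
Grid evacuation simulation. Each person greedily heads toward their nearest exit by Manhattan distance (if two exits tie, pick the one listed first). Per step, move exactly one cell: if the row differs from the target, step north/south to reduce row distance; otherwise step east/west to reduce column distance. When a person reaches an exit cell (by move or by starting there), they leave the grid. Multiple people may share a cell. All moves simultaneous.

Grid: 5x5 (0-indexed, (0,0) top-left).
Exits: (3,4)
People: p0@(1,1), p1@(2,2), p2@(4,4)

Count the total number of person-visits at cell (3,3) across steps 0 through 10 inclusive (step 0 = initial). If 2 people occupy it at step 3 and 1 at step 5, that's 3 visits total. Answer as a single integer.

Answer: 2

Derivation:
Step 0: p0@(1,1) p1@(2,2) p2@(4,4) -> at (3,3): 0 [-], cum=0
Step 1: p0@(2,1) p1@(3,2) p2@ESC -> at (3,3): 0 [-], cum=0
Step 2: p0@(3,1) p1@(3,3) p2@ESC -> at (3,3): 1 [p1], cum=1
Step 3: p0@(3,2) p1@ESC p2@ESC -> at (3,3): 0 [-], cum=1
Step 4: p0@(3,3) p1@ESC p2@ESC -> at (3,3): 1 [p0], cum=2
Step 5: p0@ESC p1@ESC p2@ESC -> at (3,3): 0 [-], cum=2
Total visits = 2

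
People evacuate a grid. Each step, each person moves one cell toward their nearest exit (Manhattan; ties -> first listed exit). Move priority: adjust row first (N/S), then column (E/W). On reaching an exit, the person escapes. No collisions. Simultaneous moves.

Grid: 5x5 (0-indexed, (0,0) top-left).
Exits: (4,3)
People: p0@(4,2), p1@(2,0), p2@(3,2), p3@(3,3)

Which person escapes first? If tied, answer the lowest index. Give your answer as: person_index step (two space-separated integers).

Answer: 0 1

Derivation:
Step 1: p0:(4,2)->(4,3)->EXIT | p1:(2,0)->(3,0) | p2:(3,2)->(4,2) | p3:(3,3)->(4,3)->EXIT
Step 2: p0:escaped | p1:(3,0)->(4,0) | p2:(4,2)->(4,3)->EXIT | p3:escaped
Step 3: p0:escaped | p1:(4,0)->(4,1) | p2:escaped | p3:escaped
Step 4: p0:escaped | p1:(4,1)->(4,2) | p2:escaped | p3:escaped
Step 5: p0:escaped | p1:(4,2)->(4,3)->EXIT | p2:escaped | p3:escaped
Exit steps: [1, 5, 2, 1]
First to escape: p0 at step 1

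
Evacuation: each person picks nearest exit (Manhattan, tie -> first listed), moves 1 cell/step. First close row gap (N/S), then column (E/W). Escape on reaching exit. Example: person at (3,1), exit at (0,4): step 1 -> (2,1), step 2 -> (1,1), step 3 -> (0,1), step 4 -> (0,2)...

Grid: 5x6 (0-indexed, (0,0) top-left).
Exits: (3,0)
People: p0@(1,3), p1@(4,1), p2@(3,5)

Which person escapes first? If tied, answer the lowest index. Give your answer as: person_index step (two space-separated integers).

Answer: 1 2

Derivation:
Step 1: p0:(1,3)->(2,3) | p1:(4,1)->(3,1) | p2:(3,5)->(3,4)
Step 2: p0:(2,3)->(3,3) | p1:(3,1)->(3,0)->EXIT | p2:(3,4)->(3,3)
Step 3: p0:(3,3)->(3,2) | p1:escaped | p2:(3,3)->(3,2)
Step 4: p0:(3,2)->(3,1) | p1:escaped | p2:(3,2)->(3,1)
Step 5: p0:(3,1)->(3,0)->EXIT | p1:escaped | p2:(3,1)->(3,0)->EXIT
Exit steps: [5, 2, 5]
First to escape: p1 at step 2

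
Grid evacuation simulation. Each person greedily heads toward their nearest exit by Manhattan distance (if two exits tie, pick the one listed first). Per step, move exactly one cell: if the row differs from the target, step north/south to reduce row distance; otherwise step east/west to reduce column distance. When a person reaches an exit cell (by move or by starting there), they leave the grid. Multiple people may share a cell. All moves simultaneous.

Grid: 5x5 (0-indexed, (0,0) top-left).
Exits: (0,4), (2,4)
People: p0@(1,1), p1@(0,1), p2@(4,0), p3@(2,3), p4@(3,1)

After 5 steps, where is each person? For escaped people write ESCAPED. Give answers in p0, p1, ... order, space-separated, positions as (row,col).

Step 1: p0:(1,1)->(0,1) | p1:(0,1)->(0,2) | p2:(4,0)->(3,0) | p3:(2,3)->(2,4)->EXIT | p4:(3,1)->(2,1)
Step 2: p0:(0,1)->(0,2) | p1:(0,2)->(0,3) | p2:(3,0)->(2,0) | p3:escaped | p4:(2,1)->(2,2)
Step 3: p0:(0,2)->(0,3) | p1:(0,3)->(0,4)->EXIT | p2:(2,0)->(2,1) | p3:escaped | p4:(2,2)->(2,3)
Step 4: p0:(0,3)->(0,4)->EXIT | p1:escaped | p2:(2,1)->(2,2) | p3:escaped | p4:(2,3)->(2,4)->EXIT
Step 5: p0:escaped | p1:escaped | p2:(2,2)->(2,3) | p3:escaped | p4:escaped

ESCAPED ESCAPED (2,3) ESCAPED ESCAPED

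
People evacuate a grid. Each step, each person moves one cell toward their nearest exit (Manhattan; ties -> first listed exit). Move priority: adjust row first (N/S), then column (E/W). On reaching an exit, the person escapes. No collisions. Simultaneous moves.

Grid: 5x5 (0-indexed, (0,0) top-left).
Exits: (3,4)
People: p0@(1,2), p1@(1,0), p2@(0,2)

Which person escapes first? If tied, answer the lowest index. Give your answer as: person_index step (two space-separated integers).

Answer: 0 4

Derivation:
Step 1: p0:(1,2)->(2,2) | p1:(1,0)->(2,0) | p2:(0,2)->(1,2)
Step 2: p0:(2,2)->(3,2) | p1:(2,0)->(3,0) | p2:(1,2)->(2,2)
Step 3: p0:(3,2)->(3,3) | p1:(3,0)->(3,1) | p2:(2,2)->(3,2)
Step 4: p0:(3,3)->(3,4)->EXIT | p1:(3,1)->(3,2) | p2:(3,2)->(3,3)
Step 5: p0:escaped | p1:(3,2)->(3,3) | p2:(3,3)->(3,4)->EXIT
Step 6: p0:escaped | p1:(3,3)->(3,4)->EXIT | p2:escaped
Exit steps: [4, 6, 5]
First to escape: p0 at step 4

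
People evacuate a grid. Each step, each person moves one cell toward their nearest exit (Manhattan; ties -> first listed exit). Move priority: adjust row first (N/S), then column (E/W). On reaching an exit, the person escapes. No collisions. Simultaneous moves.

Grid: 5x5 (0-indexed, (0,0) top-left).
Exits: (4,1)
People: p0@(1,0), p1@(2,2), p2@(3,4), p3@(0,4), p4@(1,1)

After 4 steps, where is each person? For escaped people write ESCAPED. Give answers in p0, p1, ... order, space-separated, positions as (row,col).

Step 1: p0:(1,0)->(2,0) | p1:(2,2)->(3,2) | p2:(3,4)->(4,4) | p3:(0,4)->(1,4) | p4:(1,1)->(2,1)
Step 2: p0:(2,0)->(3,0) | p1:(3,2)->(4,2) | p2:(4,4)->(4,3) | p3:(1,4)->(2,4) | p4:(2,1)->(3,1)
Step 3: p0:(3,0)->(4,0) | p1:(4,2)->(4,1)->EXIT | p2:(4,3)->(4,2) | p3:(2,4)->(3,4) | p4:(3,1)->(4,1)->EXIT
Step 4: p0:(4,0)->(4,1)->EXIT | p1:escaped | p2:(4,2)->(4,1)->EXIT | p3:(3,4)->(4,4) | p4:escaped

ESCAPED ESCAPED ESCAPED (4,4) ESCAPED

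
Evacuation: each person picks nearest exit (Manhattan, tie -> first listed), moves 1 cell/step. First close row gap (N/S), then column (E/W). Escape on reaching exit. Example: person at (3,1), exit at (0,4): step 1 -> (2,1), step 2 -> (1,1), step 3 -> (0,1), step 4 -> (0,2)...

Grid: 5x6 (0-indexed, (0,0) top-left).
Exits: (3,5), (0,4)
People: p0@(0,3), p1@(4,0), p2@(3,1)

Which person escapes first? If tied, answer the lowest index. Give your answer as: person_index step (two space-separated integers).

Step 1: p0:(0,3)->(0,4)->EXIT | p1:(4,0)->(3,0) | p2:(3,1)->(3,2)
Step 2: p0:escaped | p1:(3,0)->(3,1) | p2:(3,2)->(3,3)
Step 3: p0:escaped | p1:(3,1)->(3,2) | p2:(3,3)->(3,4)
Step 4: p0:escaped | p1:(3,2)->(3,3) | p2:(3,4)->(3,5)->EXIT
Step 5: p0:escaped | p1:(3,3)->(3,4) | p2:escaped
Step 6: p0:escaped | p1:(3,4)->(3,5)->EXIT | p2:escaped
Exit steps: [1, 6, 4]
First to escape: p0 at step 1

Answer: 0 1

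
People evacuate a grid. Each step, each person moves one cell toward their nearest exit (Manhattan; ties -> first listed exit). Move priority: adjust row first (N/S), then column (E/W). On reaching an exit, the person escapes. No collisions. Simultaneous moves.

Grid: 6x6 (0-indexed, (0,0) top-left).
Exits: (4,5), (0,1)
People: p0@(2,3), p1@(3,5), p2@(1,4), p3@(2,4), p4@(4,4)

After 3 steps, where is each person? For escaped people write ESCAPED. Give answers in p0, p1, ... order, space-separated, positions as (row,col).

Step 1: p0:(2,3)->(3,3) | p1:(3,5)->(4,5)->EXIT | p2:(1,4)->(2,4) | p3:(2,4)->(3,4) | p4:(4,4)->(4,5)->EXIT
Step 2: p0:(3,3)->(4,3) | p1:escaped | p2:(2,4)->(3,4) | p3:(3,4)->(4,4) | p4:escaped
Step 3: p0:(4,3)->(4,4) | p1:escaped | p2:(3,4)->(4,4) | p3:(4,4)->(4,5)->EXIT | p4:escaped

(4,4) ESCAPED (4,4) ESCAPED ESCAPED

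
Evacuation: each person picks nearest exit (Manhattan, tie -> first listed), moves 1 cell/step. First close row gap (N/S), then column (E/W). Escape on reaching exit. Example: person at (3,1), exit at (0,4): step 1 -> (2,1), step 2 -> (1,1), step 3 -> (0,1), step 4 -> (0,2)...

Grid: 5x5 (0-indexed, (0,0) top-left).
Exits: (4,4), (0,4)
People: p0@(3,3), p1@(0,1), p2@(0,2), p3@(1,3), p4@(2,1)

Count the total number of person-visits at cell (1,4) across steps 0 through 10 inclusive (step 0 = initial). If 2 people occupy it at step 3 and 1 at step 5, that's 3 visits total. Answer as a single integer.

Step 0: p0@(3,3) p1@(0,1) p2@(0,2) p3@(1,3) p4@(2,1) -> at (1,4): 0 [-], cum=0
Step 1: p0@(4,3) p1@(0,2) p2@(0,3) p3@(0,3) p4@(3,1) -> at (1,4): 0 [-], cum=0
Step 2: p0@ESC p1@(0,3) p2@ESC p3@ESC p4@(4,1) -> at (1,4): 0 [-], cum=0
Step 3: p0@ESC p1@ESC p2@ESC p3@ESC p4@(4,2) -> at (1,4): 0 [-], cum=0
Step 4: p0@ESC p1@ESC p2@ESC p3@ESC p4@(4,3) -> at (1,4): 0 [-], cum=0
Step 5: p0@ESC p1@ESC p2@ESC p3@ESC p4@ESC -> at (1,4): 0 [-], cum=0
Total visits = 0

Answer: 0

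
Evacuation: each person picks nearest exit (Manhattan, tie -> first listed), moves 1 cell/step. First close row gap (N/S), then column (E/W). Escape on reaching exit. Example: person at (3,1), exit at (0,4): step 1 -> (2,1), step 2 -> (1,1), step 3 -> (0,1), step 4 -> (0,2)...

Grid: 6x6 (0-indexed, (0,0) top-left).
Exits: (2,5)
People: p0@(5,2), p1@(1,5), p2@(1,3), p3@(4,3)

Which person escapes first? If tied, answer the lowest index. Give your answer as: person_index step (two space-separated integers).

Answer: 1 1

Derivation:
Step 1: p0:(5,2)->(4,2) | p1:(1,5)->(2,5)->EXIT | p2:(1,3)->(2,3) | p3:(4,3)->(3,3)
Step 2: p0:(4,2)->(3,2) | p1:escaped | p2:(2,3)->(2,4) | p3:(3,3)->(2,3)
Step 3: p0:(3,2)->(2,2) | p1:escaped | p2:(2,4)->(2,5)->EXIT | p3:(2,3)->(2,4)
Step 4: p0:(2,2)->(2,3) | p1:escaped | p2:escaped | p3:(2,4)->(2,5)->EXIT
Step 5: p0:(2,3)->(2,4) | p1:escaped | p2:escaped | p3:escaped
Step 6: p0:(2,4)->(2,5)->EXIT | p1:escaped | p2:escaped | p3:escaped
Exit steps: [6, 1, 3, 4]
First to escape: p1 at step 1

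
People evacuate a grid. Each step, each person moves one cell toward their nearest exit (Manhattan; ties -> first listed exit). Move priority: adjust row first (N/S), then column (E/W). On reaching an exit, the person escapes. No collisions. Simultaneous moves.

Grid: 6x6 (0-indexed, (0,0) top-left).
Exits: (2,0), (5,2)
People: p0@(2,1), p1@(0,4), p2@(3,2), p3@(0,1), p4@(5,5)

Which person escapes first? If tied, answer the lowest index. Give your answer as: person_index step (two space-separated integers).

Step 1: p0:(2,1)->(2,0)->EXIT | p1:(0,4)->(1,4) | p2:(3,2)->(4,2) | p3:(0,1)->(1,1) | p4:(5,5)->(5,4)
Step 2: p0:escaped | p1:(1,4)->(2,4) | p2:(4,2)->(5,2)->EXIT | p3:(1,1)->(2,1) | p4:(5,4)->(5,3)
Step 3: p0:escaped | p1:(2,4)->(2,3) | p2:escaped | p3:(2,1)->(2,0)->EXIT | p4:(5,3)->(5,2)->EXIT
Step 4: p0:escaped | p1:(2,3)->(2,2) | p2:escaped | p3:escaped | p4:escaped
Step 5: p0:escaped | p1:(2,2)->(2,1) | p2:escaped | p3:escaped | p4:escaped
Step 6: p0:escaped | p1:(2,1)->(2,0)->EXIT | p2:escaped | p3:escaped | p4:escaped
Exit steps: [1, 6, 2, 3, 3]
First to escape: p0 at step 1

Answer: 0 1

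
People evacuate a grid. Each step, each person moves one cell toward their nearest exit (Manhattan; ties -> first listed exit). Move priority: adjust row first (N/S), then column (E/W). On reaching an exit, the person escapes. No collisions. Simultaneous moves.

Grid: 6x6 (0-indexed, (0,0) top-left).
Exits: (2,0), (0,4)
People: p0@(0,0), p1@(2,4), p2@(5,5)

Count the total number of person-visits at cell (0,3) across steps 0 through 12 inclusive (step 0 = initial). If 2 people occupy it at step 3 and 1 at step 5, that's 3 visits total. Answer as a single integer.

Step 0: p0@(0,0) p1@(2,4) p2@(5,5) -> at (0,3): 0 [-], cum=0
Step 1: p0@(1,0) p1@(1,4) p2@(4,5) -> at (0,3): 0 [-], cum=0
Step 2: p0@ESC p1@ESC p2@(3,5) -> at (0,3): 0 [-], cum=0
Step 3: p0@ESC p1@ESC p2@(2,5) -> at (0,3): 0 [-], cum=0
Step 4: p0@ESC p1@ESC p2@(1,5) -> at (0,3): 0 [-], cum=0
Step 5: p0@ESC p1@ESC p2@(0,5) -> at (0,3): 0 [-], cum=0
Step 6: p0@ESC p1@ESC p2@ESC -> at (0,3): 0 [-], cum=0
Total visits = 0

Answer: 0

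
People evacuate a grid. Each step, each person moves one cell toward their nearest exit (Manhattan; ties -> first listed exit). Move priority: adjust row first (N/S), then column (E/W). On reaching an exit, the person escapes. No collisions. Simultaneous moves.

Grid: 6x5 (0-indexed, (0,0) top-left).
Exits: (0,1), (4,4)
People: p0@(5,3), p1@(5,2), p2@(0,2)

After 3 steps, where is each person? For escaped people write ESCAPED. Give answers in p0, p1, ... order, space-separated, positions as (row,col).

Step 1: p0:(5,3)->(4,3) | p1:(5,2)->(4,2) | p2:(0,2)->(0,1)->EXIT
Step 2: p0:(4,3)->(4,4)->EXIT | p1:(4,2)->(4,3) | p2:escaped
Step 3: p0:escaped | p1:(4,3)->(4,4)->EXIT | p2:escaped

ESCAPED ESCAPED ESCAPED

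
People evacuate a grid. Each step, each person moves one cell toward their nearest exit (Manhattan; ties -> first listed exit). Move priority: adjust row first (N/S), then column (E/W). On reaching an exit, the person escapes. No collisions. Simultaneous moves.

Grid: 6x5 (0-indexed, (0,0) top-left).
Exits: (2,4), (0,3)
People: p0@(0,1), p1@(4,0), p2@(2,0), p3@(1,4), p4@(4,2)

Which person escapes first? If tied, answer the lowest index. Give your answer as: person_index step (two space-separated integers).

Answer: 3 1

Derivation:
Step 1: p0:(0,1)->(0,2) | p1:(4,0)->(3,0) | p2:(2,0)->(2,1) | p3:(1,4)->(2,4)->EXIT | p4:(4,2)->(3,2)
Step 2: p0:(0,2)->(0,3)->EXIT | p1:(3,0)->(2,0) | p2:(2,1)->(2,2) | p3:escaped | p4:(3,2)->(2,2)
Step 3: p0:escaped | p1:(2,0)->(2,1) | p2:(2,2)->(2,3) | p3:escaped | p4:(2,2)->(2,3)
Step 4: p0:escaped | p1:(2,1)->(2,2) | p2:(2,3)->(2,4)->EXIT | p3:escaped | p4:(2,3)->(2,4)->EXIT
Step 5: p0:escaped | p1:(2,2)->(2,3) | p2:escaped | p3:escaped | p4:escaped
Step 6: p0:escaped | p1:(2,3)->(2,4)->EXIT | p2:escaped | p3:escaped | p4:escaped
Exit steps: [2, 6, 4, 1, 4]
First to escape: p3 at step 1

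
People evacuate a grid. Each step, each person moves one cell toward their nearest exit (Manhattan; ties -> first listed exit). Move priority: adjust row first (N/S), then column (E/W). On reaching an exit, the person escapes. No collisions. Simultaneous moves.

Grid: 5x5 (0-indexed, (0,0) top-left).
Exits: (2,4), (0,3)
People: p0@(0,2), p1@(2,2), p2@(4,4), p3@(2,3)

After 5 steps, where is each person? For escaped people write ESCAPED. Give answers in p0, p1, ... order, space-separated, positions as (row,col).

Step 1: p0:(0,2)->(0,3)->EXIT | p1:(2,2)->(2,3) | p2:(4,4)->(3,4) | p3:(2,3)->(2,4)->EXIT
Step 2: p0:escaped | p1:(2,3)->(2,4)->EXIT | p2:(3,4)->(2,4)->EXIT | p3:escaped

ESCAPED ESCAPED ESCAPED ESCAPED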